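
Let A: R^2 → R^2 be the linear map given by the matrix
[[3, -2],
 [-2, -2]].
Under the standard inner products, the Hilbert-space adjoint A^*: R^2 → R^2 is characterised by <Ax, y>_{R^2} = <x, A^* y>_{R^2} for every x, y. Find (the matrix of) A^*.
A^* = A^T =
[[3, -2],
 [-2, -2]]

For real matrices with standard dot products, the defining identity <Ax, y> = <x, A^* y> gives (Ax)^T y = x^T (A^*) y, i.e. x^T A^T y = x^T (A^*) y. Since this holds for all x, y, we must have A^* = A^T. Therefore
A^* =
[[3, -2],
 [-2, -2]].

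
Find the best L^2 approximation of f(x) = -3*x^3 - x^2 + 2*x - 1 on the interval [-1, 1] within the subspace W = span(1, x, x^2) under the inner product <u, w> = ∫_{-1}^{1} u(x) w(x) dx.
g(x) = -x^2 + x/5 - 1

The best approximation g ∈ W is the orthogonal projection of f onto W. Writing g = a_0 + a_1 x + a_2 x^2, the coefficients solve the normal equations G · a = b where
  G_{ij} = <φ_i, φ_j> and b_i = <f, φ_i>, with φ_0 = 1, φ_1 = x, φ_2 = x^2.
G =
  [2, 0, 2/3]
  [0, 2/3, 0]
  [2/3, 0, 2/5],
b = (-8/3, 2/15, -16/15).
Solving gives a_0 = -1, a_1 = 1/5, a_2 = -1, so
  g(x) = -x^2 + x/5 - 1.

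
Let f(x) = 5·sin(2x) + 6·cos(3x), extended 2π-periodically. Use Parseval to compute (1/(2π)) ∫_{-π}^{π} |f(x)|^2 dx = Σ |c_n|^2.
Σ |c_n|^2 = 61/2

Expand |f|^2 and use orthogonality of {sin(nx), cos(mx)} on [-π, π]:
  ∫_{-π}^{π} sin(nx)^2 dx = π, ∫ cos(mx)^2 dx = π, and cross terms integrate to 0.
So ∫_{-π}^{π} f(x)^2 dx = 5^2 · π + 6^2 · π = (25 + 36)π.
Divide by 2π: (25 + 36)/2 = 61/2.
By Parseval, this equals Σ |c_n|^2.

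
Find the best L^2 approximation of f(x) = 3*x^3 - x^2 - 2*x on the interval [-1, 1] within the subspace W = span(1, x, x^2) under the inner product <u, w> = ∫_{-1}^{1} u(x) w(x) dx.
g(x) = -x^2 - x/5

The best approximation g ∈ W is the orthogonal projection of f onto W. Writing g = a_0 + a_1 x + a_2 x^2, the coefficients solve the normal equations G · a = b where
  G_{ij} = <φ_i, φ_j> and b_i = <f, φ_i>, with φ_0 = 1, φ_1 = x, φ_2 = x^2.
G =
  [2, 0, 2/3]
  [0, 2/3, 0]
  [2/3, 0, 2/5],
b = (-2/3, -2/15, -2/5).
Solving gives a_0 = 0, a_1 = -1/5, a_2 = -1, so
  g(x) = -x^2 - x/5.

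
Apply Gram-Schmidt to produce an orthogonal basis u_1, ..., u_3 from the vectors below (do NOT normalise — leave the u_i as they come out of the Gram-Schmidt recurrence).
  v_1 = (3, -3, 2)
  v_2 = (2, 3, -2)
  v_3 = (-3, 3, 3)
Orthogonal basis:
  u_1 = (3, -3, 2)
  u_2 = (65/22, 45/22, -15/11)
  u_3 = (0, 30/13, 45/13)

Apply the Gram-Schmidt recurrence
  u_1 = v_1
  u_i = v_i − Σ_{j<i} ((v_i · u_j) / (u_j · u_j)) · u_j.

Step by step this gives:
  u_1 = (3, -3, 2)
  u_2 = (65/22, 45/22, -15/11)
  u_3 = (0, 30/13, 45/13)

Orthogonality check:
  u_2 · u_1 = 0 (should be 0)
  u_3 · u_1 = 0 (should be 0)
  u_3 · u_2 = 0 (should be 0)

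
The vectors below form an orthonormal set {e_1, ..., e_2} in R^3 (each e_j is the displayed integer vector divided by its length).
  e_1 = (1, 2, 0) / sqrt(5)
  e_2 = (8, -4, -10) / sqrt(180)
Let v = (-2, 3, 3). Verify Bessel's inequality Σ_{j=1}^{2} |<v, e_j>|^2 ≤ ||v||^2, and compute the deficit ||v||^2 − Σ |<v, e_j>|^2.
Σ |<v, e_j>|^2 = 197/9; ||v||^2 = 22; deficit = 1/9

Write each e_j = u_j / sqrt(<u_j, u_j>) where u_j is the displayed integer vector. Then <v, e_j> = <v, u_j> / sqrt(<u_j, u_j>), so |<v, e_j>|^2 = <v, u_j>^2 / <u_j, u_j>.
Coefficients: <v, e_1> = 4/sqrt(5), <v, e_2> = -58/sqrt(180).
Square and sum: Σ |<v, e_j>|^2 = 197/9.
Compute ||v||^2 = v·v = 22.
Deficit = 22 − 197/9 = 1/9 ≥ 0, confirming Bessel's inequality. (The deficit equals ||v − Σ <v,e_j> e_j||^2, the squared distance from v to span{e_j}.)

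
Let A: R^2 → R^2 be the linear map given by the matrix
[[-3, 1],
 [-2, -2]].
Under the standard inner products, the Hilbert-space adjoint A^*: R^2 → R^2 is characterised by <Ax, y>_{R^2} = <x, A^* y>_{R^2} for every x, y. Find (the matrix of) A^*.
A^* = A^T =
[[-3, -2],
 [1, -2]]

For real matrices with standard dot products, the defining identity <Ax, y> = <x, A^* y> gives (Ax)^T y = x^T (A^*) y, i.e. x^T A^T y = x^T (A^*) y. Since this holds for all x, y, we must have A^* = A^T. Therefore
A^* =
[[-3, -2],
 [1, -2]].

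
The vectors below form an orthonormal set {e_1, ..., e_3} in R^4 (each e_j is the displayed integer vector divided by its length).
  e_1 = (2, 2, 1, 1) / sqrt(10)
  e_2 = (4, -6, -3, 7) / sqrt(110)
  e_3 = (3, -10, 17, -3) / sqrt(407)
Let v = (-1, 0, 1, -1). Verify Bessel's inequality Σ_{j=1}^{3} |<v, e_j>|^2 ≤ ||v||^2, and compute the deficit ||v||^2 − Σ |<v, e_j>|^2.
Σ |<v, e_j>|^2 = 107/37; ||v||^2 = 3; deficit = 4/37

Write each e_j = u_j / sqrt(<u_j, u_j>) where u_j is the displayed integer vector. Then <v, e_j> = <v, u_j> / sqrt(<u_j, u_j>), so |<v, e_j>|^2 = <v, u_j>^2 / <u_j, u_j>.
Coefficients: <v, e_1> = -2/sqrt(10), <v, e_2> = -14/sqrt(110), <v, e_3> = 17/sqrt(407).
Square and sum: Σ |<v, e_j>|^2 = 107/37.
Compute ||v||^2 = v·v = 3.
Deficit = 3 − 107/37 = 4/37 ≥ 0, confirming Bessel's inequality. (The deficit equals ||v − Σ <v,e_j> e_j||^2, the squared distance from v to span{e_j}.)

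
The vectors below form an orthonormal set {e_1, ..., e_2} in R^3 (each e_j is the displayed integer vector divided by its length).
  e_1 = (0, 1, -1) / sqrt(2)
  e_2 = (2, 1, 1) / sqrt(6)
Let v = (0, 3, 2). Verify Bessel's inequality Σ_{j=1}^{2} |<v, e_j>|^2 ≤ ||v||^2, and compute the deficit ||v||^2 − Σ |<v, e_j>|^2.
Σ |<v, e_j>|^2 = 14/3; ||v||^2 = 13; deficit = 25/3

Write each e_j = u_j / sqrt(<u_j, u_j>) where u_j is the displayed integer vector. Then <v, e_j> = <v, u_j> / sqrt(<u_j, u_j>), so |<v, e_j>|^2 = <v, u_j>^2 / <u_j, u_j>.
Coefficients: <v, e_1> = 1/sqrt(2), <v, e_2> = 5/sqrt(6).
Square and sum: Σ |<v, e_j>|^2 = 14/3.
Compute ||v||^2 = v·v = 13.
Deficit = 13 − 14/3 = 25/3 ≥ 0, confirming Bessel's inequality. (The deficit equals ||v − Σ <v,e_j> e_j||^2, the squared distance from v to span{e_j}.)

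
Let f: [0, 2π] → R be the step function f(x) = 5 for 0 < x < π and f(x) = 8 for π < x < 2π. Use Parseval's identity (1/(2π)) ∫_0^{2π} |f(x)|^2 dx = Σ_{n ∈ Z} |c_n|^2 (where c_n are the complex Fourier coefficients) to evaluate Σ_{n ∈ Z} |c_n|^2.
Σ |c_n|^2 = 89/2

Parseval equates the L^2 energy of f (normalised by 1/(2π)) with the ℓ^2 sum of its Fourier coefficients: (1/(2π)) ∫_0^{2π} |f|^2 = Σ |c_n|^2.
Compute the left side: (1/(2π)) [∫_0^π 5^2 dx + ∫_π^{2π} 8^2 dx] = (1/(2π)) · (25π + 64π) = (25 + 64)/2 = 89/2.
So Σ_{n ∈ Z} |c_n|^2 = 89/2.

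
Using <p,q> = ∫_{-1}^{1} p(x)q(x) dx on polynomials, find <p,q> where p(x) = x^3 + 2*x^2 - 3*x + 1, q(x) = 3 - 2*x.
<p,q> = 66/5

Expand the product: p(x)·q(x) = -2*x^4 - x^3 + 12*x^2 - 11*x + 3.
∫_{-1}^{1} of each monomial x^k gives [2/(k+1) if k even, 0 if k odd]. Integrating term-by-term (or equivalently evaluating the antiderivative F(x) = -2*x^5/5 - x^4/4 + 4*x^3 - 11*x^2/2 + 3*x at the endpoints):
  F(1) − F(−1) = 17/20 − (-247/20) = 66/5.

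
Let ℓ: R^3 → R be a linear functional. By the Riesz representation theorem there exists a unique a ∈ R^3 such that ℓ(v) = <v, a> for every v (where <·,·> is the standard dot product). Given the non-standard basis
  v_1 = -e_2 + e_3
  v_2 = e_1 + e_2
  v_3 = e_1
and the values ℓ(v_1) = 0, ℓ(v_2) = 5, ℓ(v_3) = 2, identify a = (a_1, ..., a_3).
a = (2, 3, 3)

Write a = (a_1, ..., a_3) in the standard basis. For each basis vector v_i, ℓ(v_i) = <v_i, a> is a linear equation in the a_j's. Collect the n equations into a matrix system V a = ℓ, where row i of V is v_i (expressed in the standard basis). Since V is invertible (lower-triangular with 1s on the diagonal, up to permutation), solve by back-substitution:
  V =
[[0, -1, 1],
 [1, 1, 0],
 [1, 0, 0]]
  V a = (0, 5, 2)
Solving gives a = (2, 3, 3).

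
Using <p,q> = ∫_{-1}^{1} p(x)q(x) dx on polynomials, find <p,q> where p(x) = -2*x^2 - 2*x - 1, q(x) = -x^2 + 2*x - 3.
<p,q> = 44/5

Expand the product: p(x)·q(x) = 2*x^4 - 2*x^3 + 3*x^2 + 4*x + 3.
∫_{-1}^{1} of each monomial x^k gives [2/(k+1) if k even, 0 if k odd]. Integrating term-by-term (or equivalently evaluating the antiderivative F(x) = 2*x^5/5 - x^4/2 + x^3 + 2*x^2 + 3*x at the endpoints):
  F(1) − F(−1) = 59/10 − (-29/10) = 44/5.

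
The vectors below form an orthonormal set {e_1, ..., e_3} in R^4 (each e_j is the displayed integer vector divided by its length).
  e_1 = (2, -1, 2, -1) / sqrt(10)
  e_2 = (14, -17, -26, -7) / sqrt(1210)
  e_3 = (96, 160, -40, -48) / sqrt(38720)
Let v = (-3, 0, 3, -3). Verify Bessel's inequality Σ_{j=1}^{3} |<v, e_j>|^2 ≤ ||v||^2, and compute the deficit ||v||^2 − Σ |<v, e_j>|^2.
Σ |<v, e_j>|^2 = 54/5; ||v||^2 = 27; deficit = 81/5

Write each e_j = u_j / sqrt(<u_j, u_j>) where u_j is the displayed integer vector. Then <v, e_j> = <v, u_j> / sqrt(<u_j, u_j>), so |<v, e_j>|^2 = <v, u_j>^2 / <u_j, u_j>.
Coefficients: <v, e_1> = 3/sqrt(10), <v, e_2> = -99/sqrt(1210), <v, e_3> = -264/sqrt(38720).
Square and sum: Σ |<v, e_j>|^2 = 54/5.
Compute ||v||^2 = v·v = 27.
Deficit = 27 − 54/5 = 81/5 ≥ 0, confirming Bessel's inequality. (The deficit equals ||v − Σ <v,e_j> e_j||^2, the squared distance from v to span{e_j}.)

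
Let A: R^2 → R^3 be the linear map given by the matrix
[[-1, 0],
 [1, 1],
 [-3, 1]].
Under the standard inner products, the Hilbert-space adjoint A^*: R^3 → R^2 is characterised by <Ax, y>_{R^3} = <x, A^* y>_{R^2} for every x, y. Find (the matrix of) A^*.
A^* = A^T =
[[-1, 1, -3],
 [0, 1, 1]]

For real matrices with standard dot products, the defining identity <Ax, y> = <x, A^* y> gives (Ax)^T y = x^T (A^*) y, i.e. x^T A^T y = x^T (A^*) y. Since this holds for all x, y, we must have A^* = A^T. Therefore
A^* =
[[-1, 1, -3],
 [0, 1, 1]].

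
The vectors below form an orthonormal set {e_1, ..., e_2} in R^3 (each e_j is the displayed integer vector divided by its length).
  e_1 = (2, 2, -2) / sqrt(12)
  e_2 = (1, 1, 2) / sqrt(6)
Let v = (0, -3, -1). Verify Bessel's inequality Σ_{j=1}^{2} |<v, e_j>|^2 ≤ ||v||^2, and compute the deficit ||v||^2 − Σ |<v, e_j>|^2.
Σ |<v, e_j>|^2 = 11/2; ||v||^2 = 10; deficit = 9/2

Write each e_j = u_j / sqrt(<u_j, u_j>) where u_j is the displayed integer vector. Then <v, e_j> = <v, u_j> / sqrt(<u_j, u_j>), so |<v, e_j>|^2 = <v, u_j>^2 / <u_j, u_j>.
Coefficients: <v, e_1> = -4/sqrt(12), <v, e_2> = -5/sqrt(6).
Square and sum: Σ |<v, e_j>|^2 = 11/2.
Compute ||v||^2 = v·v = 10.
Deficit = 10 − 11/2 = 9/2 ≥ 0, confirming Bessel's inequality. (The deficit equals ||v − Σ <v,e_j> e_j||^2, the squared distance from v to span{e_j}.)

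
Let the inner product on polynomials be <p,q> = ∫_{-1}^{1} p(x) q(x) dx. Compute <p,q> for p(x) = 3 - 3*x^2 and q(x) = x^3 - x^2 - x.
<p,q> = -4/5

Expand the product: p(x)·q(x) = -3*x^5 + 3*x^4 + 6*x^3 - 3*x^2 - 3*x.
∫_{-1}^{1} of each monomial x^k gives [2/(k+1) if k even, 0 if k odd]. Integrating term-by-term (or equivalently evaluating the antiderivative F(x) = -x^6/2 + 3*x^5/5 + 3*x^4/2 - x^3 - 3*x^2/2 at the endpoints):
  F(1) − F(−1) = -9/10 − (-1/10) = -4/5.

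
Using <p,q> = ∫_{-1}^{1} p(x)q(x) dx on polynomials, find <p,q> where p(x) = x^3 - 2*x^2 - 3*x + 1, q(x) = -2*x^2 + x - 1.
<p,q> = -2

Expand the product: p(x)·q(x) = -2*x^5 + 5*x^4 + 3*x^3 - 3*x^2 + 4*x - 1.
∫_{-1}^{1} of each monomial x^k gives [2/(k+1) if k even, 0 if k odd]. Integrating term-by-term (or equivalently evaluating the antiderivative F(x) = -x^6/3 + x^5 + 3*x^4/4 - x^3 + 2*x^2 - x at the endpoints):
  F(1) − F(−1) = 17/12 − (41/12) = -2.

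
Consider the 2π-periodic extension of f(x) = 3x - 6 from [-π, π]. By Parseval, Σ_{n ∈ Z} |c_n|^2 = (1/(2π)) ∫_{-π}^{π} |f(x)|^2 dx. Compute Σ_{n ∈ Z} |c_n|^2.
Σ |c_n|^2 = 3π^2 + 36

Expand and integrate term by term over [-π, π]:
  ∫ (3x)^2 dx = 9·(2π^3/3); ∫ 2·3·(-6)·x dx = 0 (odd integrand); ∫ (-6)^2 dx = 36·2π.
So (1/(2π)) ∫_{-π}^{π} (3x - 6)^2 dx = 9π^2/3 + 36 = 3π^2 + 36.
Parseval ⇒ Σ |c_n|^2 = 3π^2 + 36.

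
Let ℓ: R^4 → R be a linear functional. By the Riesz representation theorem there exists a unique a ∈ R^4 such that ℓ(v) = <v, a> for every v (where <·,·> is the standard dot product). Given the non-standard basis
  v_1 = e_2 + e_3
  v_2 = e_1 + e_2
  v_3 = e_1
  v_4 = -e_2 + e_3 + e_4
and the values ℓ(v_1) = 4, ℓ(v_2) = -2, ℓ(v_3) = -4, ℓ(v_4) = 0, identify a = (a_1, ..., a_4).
a = (-4, 2, 2, 0)

Write a = (a_1, ..., a_4) in the standard basis. For each basis vector v_i, ℓ(v_i) = <v_i, a> is a linear equation in the a_j's. Collect the n equations into a matrix system V a = ℓ, where row i of V is v_i (expressed in the standard basis). Since V is invertible (lower-triangular with 1s on the diagonal, up to permutation), solve by back-substitution:
  V =
[[0, 1, 1, 0],
 [1, 1, 0, 0],
 [1, 0, 0, 0],
 [0, -1, 1, 1]]
  V a = (4, -2, -4, 0)
Solving gives a = (-4, 2, 2, 0).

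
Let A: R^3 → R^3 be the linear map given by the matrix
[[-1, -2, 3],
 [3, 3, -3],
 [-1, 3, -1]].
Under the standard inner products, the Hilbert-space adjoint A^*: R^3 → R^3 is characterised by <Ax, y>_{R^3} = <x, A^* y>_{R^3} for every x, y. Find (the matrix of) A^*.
A^* = A^T =
[[-1, 3, -1],
 [-2, 3, 3],
 [3, -3, -1]]

For real matrices with standard dot products, the defining identity <Ax, y> = <x, A^* y> gives (Ax)^T y = x^T (A^*) y, i.e. x^T A^T y = x^T (A^*) y. Since this holds for all x, y, we must have A^* = A^T. Therefore
A^* =
[[-1, 3, -1],
 [-2, 3, 3],
 [3, -3, -1]].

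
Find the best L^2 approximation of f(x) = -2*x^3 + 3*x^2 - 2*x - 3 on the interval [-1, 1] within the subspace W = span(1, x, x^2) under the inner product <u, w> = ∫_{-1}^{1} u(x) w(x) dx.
g(x) = 3*x^2 - 16*x/5 - 3

The best approximation g ∈ W is the orthogonal projection of f onto W. Writing g = a_0 + a_1 x + a_2 x^2, the coefficients solve the normal equations G · a = b where
  G_{ij} = <φ_i, φ_j> and b_i = <f, φ_i>, with φ_0 = 1, φ_1 = x, φ_2 = x^2.
G =
  [2, 0, 2/3]
  [0, 2/3, 0]
  [2/3, 0, 2/5],
b = (-4, -32/15, -4/5).
Solving gives a_0 = -3, a_1 = -16/5, a_2 = 3, so
  g(x) = 3*x^2 - 16*x/5 - 3.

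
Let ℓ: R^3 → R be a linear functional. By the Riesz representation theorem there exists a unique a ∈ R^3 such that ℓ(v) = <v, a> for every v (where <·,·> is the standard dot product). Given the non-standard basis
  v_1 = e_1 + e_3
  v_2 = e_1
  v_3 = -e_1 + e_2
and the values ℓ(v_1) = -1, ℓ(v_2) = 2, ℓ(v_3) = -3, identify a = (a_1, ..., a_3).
a = (2, -1, -3)

Write a = (a_1, ..., a_3) in the standard basis. For each basis vector v_i, ℓ(v_i) = <v_i, a> is a linear equation in the a_j's. Collect the n equations into a matrix system V a = ℓ, where row i of V is v_i (expressed in the standard basis). Since V is invertible (lower-triangular with 1s on the diagonal, up to permutation), solve by back-substitution:
  V =
[[1, 0, 1],
 [1, 0, 0],
 [-1, 1, 0]]
  V a = (-1, 2, -3)
Solving gives a = (2, -1, -3).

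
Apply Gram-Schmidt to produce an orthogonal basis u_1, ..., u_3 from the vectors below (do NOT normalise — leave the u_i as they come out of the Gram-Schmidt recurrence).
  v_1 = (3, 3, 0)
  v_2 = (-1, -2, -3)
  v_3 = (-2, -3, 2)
Orthogonal basis:
  u_1 = (3, 3, 0)
  u_2 = (1/2, -1/2, -3)
  u_3 = (15/19, -15/19, 5/19)

Apply the Gram-Schmidt recurrence
  u_1 = v_1
  u_i = v_i − Σ_{j<i} ((v_i · u_j) / (u_j · u_j)) · u_j.

Step by step this gives:
  u_1 = (3, 3, 0)
  u_2 = (1/2, -1/2, -3)
  u_3 = (15/19, -15/19, 5/19)

Orthogonality check:
  u_2 · u_1 = 0 (should be 0)
  u_3 · u_1 = 0 (should be 0)
  u_3 · u_2 = 0 (should be 0)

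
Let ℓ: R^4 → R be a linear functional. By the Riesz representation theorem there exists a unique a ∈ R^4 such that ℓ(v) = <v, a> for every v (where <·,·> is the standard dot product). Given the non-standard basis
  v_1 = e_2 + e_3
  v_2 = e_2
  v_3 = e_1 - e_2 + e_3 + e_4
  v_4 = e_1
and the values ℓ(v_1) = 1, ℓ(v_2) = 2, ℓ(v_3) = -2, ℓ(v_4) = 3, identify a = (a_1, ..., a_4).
a = (3, 2, -1, -2)

Write a = (a_1, ..., a_4) in the standard basis. For each basis vector v_i, ℓ(v_i) = <v_i, a> is a linear equation in the a_j's. Collect the n equations into a matrix system V a = ℓ, where row i of V is v_i (expressed in the standard basis). Since V is invertible (lower-triangular with 1s on the diagonal, up to permutation), solve by back-substitution:
  V =
[[0, 1, 1, 0],
 [0, 1, 0, 0],
 [1, -1, 1, 1],
 [1, 0, 0, 0]]
  V a = (1, 2, -2, 3)
Solving gives a = (3, 2, -1, -2).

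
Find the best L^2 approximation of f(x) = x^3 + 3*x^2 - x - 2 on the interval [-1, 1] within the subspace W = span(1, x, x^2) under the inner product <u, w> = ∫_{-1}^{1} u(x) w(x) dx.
g(x) = 3*x^2 - 2*x/5 - 2

The best approximation g ∈ W is the orthogonal projection of f onto W. Writing g = a_0 + a_1 x + a_2 x^2, the coefficients solve the normal equations G · a = b where
  G_{ij} = <φ_i, φ_j> and b_i = <f, φ_i>, with φ_0 = 1, φ_1 = x, φ_2 = x^2.
G =
  [2, 0, 2/3]
  [0, 2/3, 0]
  [2/3, 0, 2/5],
b = (-2, -4/15, -2/15).
Solving gives a_0 = -2, a_1 = -2/5, a_2 = 3, so
  g(x) = 3*x^2 - 2*x/5 - 2.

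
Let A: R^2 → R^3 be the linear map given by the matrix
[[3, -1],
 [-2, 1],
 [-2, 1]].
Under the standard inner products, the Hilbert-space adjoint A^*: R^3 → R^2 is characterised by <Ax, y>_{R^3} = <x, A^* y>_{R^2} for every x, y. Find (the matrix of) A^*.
A^* = A^T =
[[3, -2, -2],
 [-1, 1, 1]]

For real matrices with standard dot products, the defining identity <Ax, y> = <x, A^* y> gives (Ax)^T y = x^T (A^*) y, i.e. x^T A^T y = x^T (A^*) y. Since this holds for all x, y, we must have A^* = A^T. Therefore
A^* =
[[3, -2, -2],
 [-1, 1, 1]].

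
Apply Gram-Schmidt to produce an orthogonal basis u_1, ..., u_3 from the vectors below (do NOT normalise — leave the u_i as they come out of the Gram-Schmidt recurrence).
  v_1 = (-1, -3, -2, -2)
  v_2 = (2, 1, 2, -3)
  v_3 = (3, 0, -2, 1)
Orthogonal basis:
  u_1 = (-1, -3, -2, -2)
  u_2 = (11/6, 1/2, 5/3, -10/3)
  u_3 = (46/15, -2/15, -2, 2/3)

Apply the Gram-Schmidt recurrence
  u_1 = v_1
  u_i = v_i − Σ_{j<i} ((v_i · u_j) / (u_j · u_j)) · u_j.

Step by step this gives:
  u_1 = (-1, -3, -2, -2)
  u_2 = (11/6, 1/2, 5/3, -10/3)
  u_3 = (46/15, -2/15, -2, 2/3)

Orthogonality check:
  u_2 · u_1 = 0 (should be 0)
  u_3 · u_1 = 0 (should be 0)
  u_3 · u_2 = 0 (should be 0)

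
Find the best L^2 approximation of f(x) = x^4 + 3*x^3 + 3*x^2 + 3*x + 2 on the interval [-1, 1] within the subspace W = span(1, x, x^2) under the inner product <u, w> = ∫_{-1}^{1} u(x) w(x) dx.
g(x) = 27*x^2/7 + 24*x/5 + 67/35

The best approximation g ∈ W is the orthogonal projection of f onto W. Writing g = a_0 + a_1 x + a_2 x^2, the coefficients solve the normal equations G · a = b where
  G_{ij} = <φ_i, φ_j> and b_i = <f, φ_i>, with φ_0 = 1, φ_1 = x, φ_2 = x^2.
G =
  [2, 0, 2/3]
  [0, 2/3, 0]
  [2/3, 0, 2/5],
b = (32/5, 16/5, 296/105).
Solving gives a_0 = 67/35, a_1 = 24/5, a_2 = 27/7, so
  g(x) = 27*x^2/7 + 24*x/5 + 67/35.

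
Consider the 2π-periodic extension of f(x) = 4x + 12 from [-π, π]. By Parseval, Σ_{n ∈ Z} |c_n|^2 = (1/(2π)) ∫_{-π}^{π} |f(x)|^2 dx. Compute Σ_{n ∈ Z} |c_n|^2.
Σ |c_n|^2 = 16π^2/3 + 144

Expand and integrate term by term over [-π, π]:
  ∫ (4x)^2 dx = 16·(2π^3/3); ∫ 2·4·(12)·x dx = 0 (odd integrand); ∫ 12^2 dx = 144·2π.
So (1/(2π)) ∫_{-π}^{π} (4x + 12)^2 dx = 16π^2/3 + 144 = 16π^2/3 + 144.
Parseval ⇒ Σ |c_n|^2 = 16π^2/3 + 144.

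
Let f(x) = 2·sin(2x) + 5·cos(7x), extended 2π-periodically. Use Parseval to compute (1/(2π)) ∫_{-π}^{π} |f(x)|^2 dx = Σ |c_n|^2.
Σ |c_n|^2 = 29/2

Expand |f|^2 and use orthogonality of {sin(nx), cos(mx)} on [-π, π]:
  ∫_{-π}^{π} sin(nx)^2 dx = π, ∫ cos(mx)^2 dx = π, and cross terms integrate to 0.
So ∫_{-π}^{π} f(x)^2 dx = 2^2 · π + 5^2 · π = (4 + 25)π.
Divide by 2π: (4 + 25)/2 = 29/2.
By Parseval, this equals Σ |c_n|^2.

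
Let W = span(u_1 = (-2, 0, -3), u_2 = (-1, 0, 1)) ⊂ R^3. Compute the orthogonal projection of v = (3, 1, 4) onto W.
proj_W(v) = (3, 0, 4)

Set up U = [u_1 | ... | u_2] ∈ R^(3×2). The projector onto W = col(U) is P = U (U^T U)^(-1) U^T.
Compute U^T U =
  [13, -1]
  [-1, 2],
and U^T v = (-18, 1).
Solve U^T U · c = U^T v for the coefficients: c = (-7/5, -1/5). The projection is proj_W(v) = U c.
Check: (v - proj_W(v)) · u_1 = 0  (should be 0).
Check: (v - proj_W(v)) · u_2 = 0  (should be 0).
Result: proj_W(v) = (3, 0, 4).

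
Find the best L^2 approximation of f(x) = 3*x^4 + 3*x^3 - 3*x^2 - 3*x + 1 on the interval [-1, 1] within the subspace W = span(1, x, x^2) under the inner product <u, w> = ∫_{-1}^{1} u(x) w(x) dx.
g(x) = -3*x^2/7 - 6*x/5 + 26/35

The best approximation g ∈ W is the orthogonal projection of f onto W. Writing g = a_0 + a_1 x + a_2 x^2, the coefficients solve the normal equations G · a = b where
  G_{ij} = <φ_i, φ_j> and b_i = <f, φ_i>, with φ_0 = 1, φ_1 = x, φ_2 = x^2.
G =
  [2, 0, 2/3]
  [0, 2/3, 0]
  [2/3, 0, 2/5],
b = (6/5, -4/5, 34/105).
Solving gives a_0 = 26/35, a_1 = -6/5, a_2 = -3/7, so
  g(x) = -3*x^2/7 - 6*x/5 + 26/35.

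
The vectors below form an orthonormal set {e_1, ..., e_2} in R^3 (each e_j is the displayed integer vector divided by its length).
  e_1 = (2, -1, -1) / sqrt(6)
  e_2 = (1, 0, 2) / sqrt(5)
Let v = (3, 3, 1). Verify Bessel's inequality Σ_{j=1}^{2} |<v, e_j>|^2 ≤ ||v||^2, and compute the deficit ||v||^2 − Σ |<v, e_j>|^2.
Σ |<v, e_j>|^2 = 17/3; ||v||^2 = 19; deficit = 40/3

Write each e_j = u_j / sqrt(<u_j, u_j>) where u_j is the displayed integer vector. Then <v, e_j> = <v, u_j> / sqrt(<u_j, u_j>), so |<v, e_j>|^2 = <v, u_j>^2 / <u_j, u_j>.
Coefficients: <v, e_1> = 2/sqrt(6), <v, e_2> = 5/sqrt(5).
Square and sum: Σ |<v, e_j>|^2 = 17/3.
Compute ||v||^2 = v·v = 19.
Deficit = 19 − 17/3 = 40/3 ≥ 0, confirming Bessel's inequality. (The deficit equals ||v − Σ <v,e_j> e_j||^2, the squared distance from v to span{e_j}.)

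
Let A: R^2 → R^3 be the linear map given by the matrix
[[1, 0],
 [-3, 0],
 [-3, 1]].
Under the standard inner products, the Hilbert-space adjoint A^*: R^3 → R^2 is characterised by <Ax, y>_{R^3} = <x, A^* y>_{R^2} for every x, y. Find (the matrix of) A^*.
A^* = A^T =
[[1, -3, -3],
 [0, 0, 1]]

For real matrices with standard dot products, the defining identity <Ax, y> = <x, A^* y> gives (Ax)^T y = x^T (A^*) y, i.e. x^T A^T y = x^T (A^*) y. Since this holds for all x, y, we must have A^* = A^T. Therefore
A^* =
[[1, -3, -3],
 [0, 0, 1]].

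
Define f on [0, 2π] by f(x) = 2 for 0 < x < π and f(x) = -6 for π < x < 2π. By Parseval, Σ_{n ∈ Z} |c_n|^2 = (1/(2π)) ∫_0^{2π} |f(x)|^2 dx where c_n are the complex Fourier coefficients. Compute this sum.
Σ |c_n|^2 = 20

Parseval equates the L^2 energy of f (normalised by 1/(2π)) with the ℓ^2 sum of its Fourier coefficients: (1/(2π)) ∫_0^{2π} |f|^2 = Σ |c_n|^2.
Compute the left side: (1/(2π)) [∫_0^π 2^2 dx + ∫_π^{2π} (-6)^2 dx] = (1/(2π)) · (4π + 36π) = (4 + 36)/2 = 20.
So Σ_{n ∈ Z} |c_n|^2 = 20.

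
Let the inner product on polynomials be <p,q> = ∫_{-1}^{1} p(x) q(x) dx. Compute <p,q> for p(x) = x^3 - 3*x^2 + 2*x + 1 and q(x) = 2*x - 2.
<p,q> = 52/15

Expand the product: p(x)·q(x) = 2*x^4 - 8*x^3 + 10*x^2 - 2*x - 2.
∫_{-1}^{1} of each monomial x^k gives [2/(k+1) if k even, 0 if k odd]. Integrating term-by-term (or equivalently evaluating the antiderivative F(x) = 2*x^5/5 - 2*x^4 + 10*x^3/3 - x^2 - 2*x at the endpoints):
  F(1) − F(−1) = -19/15 − (-71/15) = 52/15.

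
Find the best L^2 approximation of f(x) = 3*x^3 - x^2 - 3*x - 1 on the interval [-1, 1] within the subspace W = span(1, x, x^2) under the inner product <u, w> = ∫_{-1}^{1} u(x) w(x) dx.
g(x) = -x^2 - 6*x/5 - 1

The best approximation g ∈ W is the orthogonal projection of f onto W. Writing g = a_0 + a_1 x + a_2 x^2, the coefficients solve the normal equations G · a = b where
  G_{ij} = <φ_i, φ_j> and b_i = <f, φ_i>, with φ_0 = 1, φ_1 = x, φ_2 = x^2.
G =
  [2, 0, 2/3]
  [0, 2/3, 0]
  [2/3, 0, 2/5],
b = (-8/3, -4/5, -16/15).
Solving gives a_0 = -1, a_1 = -6/5, a_2 = -1, so
  g(x) = -x^2 - 6*x/5 - 1.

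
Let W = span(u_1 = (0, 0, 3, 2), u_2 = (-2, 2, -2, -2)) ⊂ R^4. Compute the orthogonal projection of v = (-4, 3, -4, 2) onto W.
proj_W(v) = (-77/27, 77/27, -38/27, -17/9)

Set up U = [u_1 | ... | u_2] ∈ R^(4×2). The projector onto W = col(U) is P = U (U^T U)^(-1) U^T.
Compute U^T U =
  [13, -10]
  [-10, 16],
and U^T v = (-8, 18).
Solve U^T U · c = U^T v for the coefficients: c = (13/27, 77/54). The projection is proj_W(v) = U c.
Check: (v - proj_W(v)) · u_1 = 0  (should be 0).
Check: (v - proj_W(v)) · u_2 = 0  (should be 0).
Result: proj_W(v) = (-77/27, 77/27, -38/27, -17/9).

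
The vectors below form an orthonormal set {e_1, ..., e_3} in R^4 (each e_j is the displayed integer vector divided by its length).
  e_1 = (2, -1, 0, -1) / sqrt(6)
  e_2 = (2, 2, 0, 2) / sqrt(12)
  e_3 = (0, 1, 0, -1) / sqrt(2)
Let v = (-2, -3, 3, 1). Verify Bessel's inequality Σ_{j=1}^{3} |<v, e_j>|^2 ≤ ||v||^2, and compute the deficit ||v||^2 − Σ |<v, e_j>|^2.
Σ |<v, e_j>|^2 = 14; ||v||^2 = 23; deficit = 9

Write each e_j = u_j / sqrt(<u_j, u_j>) where u_j is the displayed integer vector. Then <v, e_j> = <v, u_j> / sqrt(<u_j, u_j>), so |<v, e_j>|^2 = <v, u_j>^2 / <u_j, u_j>.
Coefficients: <v, e_1> = -2/sqrt(6), <v, e_2> = -8/sqrt(12), <v, e_3> = -4/sqrt(2).
Square and sum: Σ |<v, e_j>|^2 = 14.
Compute ||v||^2 = v·v = 23.
Deficit = 23 − 14 = 9 ≥ 0, confirming Bessel's inequality. (The deficit equals ||v − Σ <v,e_j> e_j||^2, the squared distance from v to span{e_j}.)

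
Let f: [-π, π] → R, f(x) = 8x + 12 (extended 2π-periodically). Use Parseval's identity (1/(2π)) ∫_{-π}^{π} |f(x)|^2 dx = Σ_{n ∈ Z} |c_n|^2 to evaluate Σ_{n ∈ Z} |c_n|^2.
Σ |c_n|^2 = 64π^2/3 + 144

Expand and integrate term by term over [-π, π]:
  ∫ (8x)^2 dx = 64·(2π^3/3); ∫ 2·8·(12)·x dx = 0 (odd integrand); ∫ 12^2 dx = 144·2π.
So (1/(2π)) ∫_{-π}^{π} (8x + 12)^2 dx = 64π^2/3 + 144 = 64π^2/3 + 144.
Parseval ⇒ Σ |c_n|^2 = 64π^2/3 + 144.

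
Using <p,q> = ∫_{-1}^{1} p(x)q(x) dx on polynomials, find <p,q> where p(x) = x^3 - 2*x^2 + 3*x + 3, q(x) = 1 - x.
<p,q> = 34/15

Expand the product: p(x)·q(x) = -x^4 + 3*x^3 - 5*x^2 + 3.
∫_{-1}^{1} of each monomial x^k gives [2/(k+1) if k even, 0 if k odd]. Integrating term-by-term (or equivalently evaluating the antiderivative F(x) = -x^5/5 + 3*x^4/4 - 5*x^3/3 + 3*x at the endpoints):
  F(1) − F(−1) = 113/60 − (-23/60) = 34/15.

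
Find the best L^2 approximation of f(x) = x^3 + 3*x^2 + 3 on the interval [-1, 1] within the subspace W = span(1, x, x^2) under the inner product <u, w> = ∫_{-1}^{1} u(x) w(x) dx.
g(x) = 3*x^2 + 3*x/5 + 3

The best approximation g ∈ W is the orthogonal projection of f onto W. Writing g = a_0 + a_1 x + a_2 x^2, the coefficients solve the normal equations G · a = b where
  G_{ij} = <φ_i, φ_j> and b_i = <f, φ_i>, with φ_0 = 1, φ_1 = x, φ_2 = x^2.
G =
  [2, 0, 2/3]
  [0, 2/3, 0]
  [2/3, 0, 2/5],
b = (8, 2/5, 16/5).
Solving gives a_0 = 3, a_1 = 3/5, a_2 = 3, so
  g(x) = 3*x^2 + 3*x/5 + 3.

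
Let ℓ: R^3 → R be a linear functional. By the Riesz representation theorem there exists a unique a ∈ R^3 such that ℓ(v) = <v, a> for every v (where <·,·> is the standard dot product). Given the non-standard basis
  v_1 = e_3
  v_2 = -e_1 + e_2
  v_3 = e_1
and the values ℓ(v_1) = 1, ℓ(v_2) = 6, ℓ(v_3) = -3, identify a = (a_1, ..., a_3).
a = (-3, 3, 1)

Write a = (a_1, ..., a_3) in the standard basis. For each basis vector v_i, ℓ(v_i) = <v_i, a> is a linear equation in the a_j's. Collect the n equations into a matrix system V a = ℓ, where row i of V is v_i (expressed in the standard basis). Since V is invertible (lower-triangular with 1s on the diagonal, up to permutation), solve by back-substitution:
  V =
[[0, 0, 1],
 [-1, 1, 0],
 [1, 0, 0]]
  V a = (1, 6, -3)
Solving gives a = (-3, 3, 1).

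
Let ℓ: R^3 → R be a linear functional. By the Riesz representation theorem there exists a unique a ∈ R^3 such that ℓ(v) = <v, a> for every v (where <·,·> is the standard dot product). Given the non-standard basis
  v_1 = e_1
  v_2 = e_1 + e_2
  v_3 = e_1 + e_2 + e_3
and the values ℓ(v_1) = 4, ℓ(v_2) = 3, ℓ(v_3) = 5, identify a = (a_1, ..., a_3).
a = (4, -1, 2)

Write a = (a_1, ..., a_3) in the standard basis. For each basis vector v_i, ℓ(v_i) = <v_i, a> is a linear equation in the a_j's. Collect the n equations into a matrix system V a = ℓ, where row i of V is v_i (expressed in the standard basis). Since V is invertible (lower-triangular with 1s on the diagonal, up to permutation), solve by back-substitution:
  V =
[[1, 0, 0],
 [1, 1, 0],
 [1, 1, 1]]
  V a = (4, 3, 5)
Solving gives a = (4, -1, 2).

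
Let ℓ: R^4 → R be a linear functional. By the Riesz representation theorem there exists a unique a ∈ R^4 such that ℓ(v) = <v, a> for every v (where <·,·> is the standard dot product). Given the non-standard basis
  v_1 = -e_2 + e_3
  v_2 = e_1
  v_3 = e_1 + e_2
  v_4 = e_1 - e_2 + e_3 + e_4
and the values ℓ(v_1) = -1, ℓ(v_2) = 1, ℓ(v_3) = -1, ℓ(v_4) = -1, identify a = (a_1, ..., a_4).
a = (1, -2, -3, -1)

Write a = (a_1, ..., a_4) in the standard basis. For each basis vector v_i, ℓ(v_i) = <v_i, a> is a linear equation in the a_j's. Collect the n equations into a matrix system V a = ℓ, where row i of V is v_i (expressed in the standard basis). Since V is invertible (lower-triangular with 1s on the diagonal, up to permutation), solve by back-substitution:
  V =
[[0, -1, 1, 0],
 [1, 0, 0, 0],
 [1, 1, 0, 0],
 [1, -1, 1, 1]]
  V a = (-1, 1, -1, -1)
Solving gives a = (1, -2, -3, -1).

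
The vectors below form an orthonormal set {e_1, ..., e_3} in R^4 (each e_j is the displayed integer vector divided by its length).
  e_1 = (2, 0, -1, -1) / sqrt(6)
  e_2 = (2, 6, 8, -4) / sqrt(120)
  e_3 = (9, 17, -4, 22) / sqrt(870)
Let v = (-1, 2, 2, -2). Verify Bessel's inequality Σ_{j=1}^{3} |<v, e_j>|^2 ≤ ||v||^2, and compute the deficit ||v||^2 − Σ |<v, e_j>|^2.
Σ |<v, e_j>|^2 = 323/29; ||v||^2 = 13; deficit = 54/29

Write each e_j = u_j / sqrt(<u_j, u_j>) where u_j is the displayed integer vector. Then <v, e_j> = <v, u_j> / sqrt(<u_j, u_j>), so |<v, e_j>|^2 = <v, u_j>^2 / <u_j, u_j>.
Coefficients: <v, e_1> = -2/sqrt(6), <v, e_2> = 34/sqrt(120), <v, e_3> = -27/sqrt(870).
Square and sum: Σ |<v, e_j>|^2 = 323/29.
Compute ||v||^2 = v·v = 13.
Deficit = 13 − 323/29 = 54/29 ≥ 0, confirming Bessel's inequality. (The deficit equals ||v − Σ <v,e_j> e_j||^2, the squared distance from v to span{e_j}.)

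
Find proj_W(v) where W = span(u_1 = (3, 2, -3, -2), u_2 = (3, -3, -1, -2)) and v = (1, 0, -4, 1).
proj_W(v) = (3/2, 1, -3/2, -1)

Set up U = [u_1 | ... | u_2] ∈ R^(4×2). The projector onto W = col(U) is P = U (U^T U)^(-1) U^T.
Compute U^T U =
  [26, 10]
  [10, 23],
and U^T v = (13, 5).
Solve U^T U · c = U^T v for the coefficients: c = (1/2, 0). The projection is proj_W(v) = U c.
Check: (v - proj_W(v)) · u_1 = 0  (should be 0).
Check: (v - proj_W(v)) · u_2 = 0  (should be 0).
Result: proj_W(v) = (3/2, 1, -3/2, -1).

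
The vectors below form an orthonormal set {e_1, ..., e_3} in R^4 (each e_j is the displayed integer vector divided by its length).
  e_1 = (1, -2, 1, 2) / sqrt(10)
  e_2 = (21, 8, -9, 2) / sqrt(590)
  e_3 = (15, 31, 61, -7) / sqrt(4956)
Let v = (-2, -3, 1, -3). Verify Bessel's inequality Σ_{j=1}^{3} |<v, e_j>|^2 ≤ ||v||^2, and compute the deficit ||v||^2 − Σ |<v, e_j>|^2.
Σ |<v, e_j>|^2 = 971/84; ||v||^2 = 23; deficit = 961/84

Write each e_j = u_j / sqrt(<u_j, u_j>) where u_j is the displayed integer vector. Then <v, e_j> = <v, u_j> / sqrt(<u_j, u_j>), so |<v, e_j>|^2 = <v, u_j>^2 / <u_j, u_j>.
Coefficients: <v, e_1> = -1/sqrt(10), <v, e_2> = -81/sqrt(590), <v, e_3> = -41/sqrt(4956).
Square and sum: Σ |<v, e_j>|^2 = 971/84.
Compute ||v||^2 = v·v = 23.
Deficit = 23 − 971/84 = 961/84 ≥ 0, confirming Bessel's inequality. (The deficit equals ||v − Σ <v,e_j> e_j||^2, the squared distance from v to span{e_j}.)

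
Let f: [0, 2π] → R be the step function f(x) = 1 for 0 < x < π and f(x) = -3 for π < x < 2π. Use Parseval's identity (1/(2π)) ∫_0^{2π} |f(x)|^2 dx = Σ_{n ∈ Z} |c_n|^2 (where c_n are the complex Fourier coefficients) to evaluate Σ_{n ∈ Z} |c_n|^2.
Σ |c_n|^2 = 5

Parseval equates the L^2 energy of f (normalised by 1/(2π)) with the ℓ^2 sum of its Fourier coefficients: (1/(2π)) ∫_0^{2π} |f|^2 = Σ |c_n|^2.
Compute the left side: (1/(2π)) [∫_0^π 1^2 dx + ∫_π^{2π} (-3)^2 dx] = (1/(2π)) · (1π + 9π) = (1 + 9)/2 = 5.
So Σ_{n ∈ Z} |c_n|^2 = 5.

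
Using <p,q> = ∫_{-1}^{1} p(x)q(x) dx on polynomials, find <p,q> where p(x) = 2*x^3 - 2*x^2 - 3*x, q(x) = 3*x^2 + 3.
<p,q> = -32/5

Expand the product: p(x)·q(x) = 6*x^5 - 6*x^4 - 3*x^3 - 6*x^2 - 9*x.
∫_{-1}^{1} of each monomial x^k gives [2/(k+1) if k even, 0 if k odd]. Integrating term-by-term (or equivalently evaluating the antiderivative F(x) = x^6 - 6*x^5/5 - 3*x^4/4 - 2*x^3 - 9*x^2/2 at the endpoints):
  F(1) − F(−1) = -149/20 − (-21/20) = -32/5.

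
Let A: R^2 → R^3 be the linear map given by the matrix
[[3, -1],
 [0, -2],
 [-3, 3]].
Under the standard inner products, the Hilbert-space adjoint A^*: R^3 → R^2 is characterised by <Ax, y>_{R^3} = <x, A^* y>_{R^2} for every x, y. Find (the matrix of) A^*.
A^* = A^T =
[[3, 0, -3],
 [-1, -2, 3]]

For real matrices with standard dot products, the defining identity <Ax, y> = <x, A^* y> gives (Ax)^T y = x^T (A^*) y, i.e. x^T A^T y = x^T (A^*) y. Since this holds for all x, y, we must have A^* = A^T. Therefore
A^* =
[[3, 0, -3],
 [-1, -2, 3]].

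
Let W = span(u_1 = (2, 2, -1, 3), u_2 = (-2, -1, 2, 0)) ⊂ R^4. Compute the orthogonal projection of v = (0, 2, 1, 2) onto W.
proj_W(v) = (9/49, 45/49, 9/14, 243/98)

Set up U = [u_1 | ... | u_2] ∈ R^(4×2). The projector onto W = col(U) is P = U (U^T U)^(-1) U^T.
Compute U^T U =
  [18, -8]
  [-8, 9],
and U^T v = (9, 0).
Solve U^T U · c = U^T v for the coefficients: c = (81/98, 36/49). The projection is proj_W(v) = U c.
Check: (v - proj_W(v)) · u_1 = 0  (should be 0).
Check: (v - proj_W(v)) · u_2 = 0  (should be 0).
Result: proj_W(v) = (9/49, 45/49, 9/14, 243/98).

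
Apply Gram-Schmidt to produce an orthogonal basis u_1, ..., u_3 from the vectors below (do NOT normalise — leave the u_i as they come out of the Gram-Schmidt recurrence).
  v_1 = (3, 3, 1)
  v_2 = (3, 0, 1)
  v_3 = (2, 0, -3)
Orthogonal basis:
  u_1 = (3, 3, 1)
  u_2 = (27/19, -30/19, 9/19)
  u_3 = (11/10, 0, -33/10)

Apply the Gram-Schmidt recurrence
  u_1 = v_1
  u_i = v_i − Σ_{j<i} ((v_i · u_j) / (u_j · u_j)) · u_j.

Step by step this gives:
  u_1 = (3, 3, 1)
  u_2 = (27/19, -30/19, 9/19)
  u_3 = (11/10, 0, -33/10)

Orthogonality check:
  u_2 · u_1 = 0 (should be 0)
  u_3 · u_1 = 0 (should be 0)
  u_3 · u_2 = 0 (should be 0)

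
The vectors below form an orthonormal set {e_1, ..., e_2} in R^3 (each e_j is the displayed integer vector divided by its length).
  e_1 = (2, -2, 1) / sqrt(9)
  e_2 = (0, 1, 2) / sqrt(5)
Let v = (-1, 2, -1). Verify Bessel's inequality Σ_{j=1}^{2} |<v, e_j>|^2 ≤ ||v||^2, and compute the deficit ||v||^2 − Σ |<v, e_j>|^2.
Σ |<v, e_j>|^2 = 49/9; ||v||^2 = 6; deficit = 5/9

Write each e_j = u_j / sqrt(<u_j, u_j>) where u_j is the displayed integer vector. Then <v, e_j> = <v, u_j> / sqrt(<u_j, u_j>), so |<v, e_j>|^2 = <v, u_j>^2 / <u_j, u_j>.
Coefficients: <v, e_1> = -7/sqrt(9), <v, e_2> = 0/sqrt(5).
Square and sum: Σ |<v, e_j>|^2 = 49/9.
Compute ||v||^2 = v·v = 6.
Deficit = 6 − 49/9 = 5/9 ≥ 0, confirming Bessel's inequality. (The deficit equals ||v − Σ <v,e_j> e_j||^2, the squared distance from v to span{e_j}.)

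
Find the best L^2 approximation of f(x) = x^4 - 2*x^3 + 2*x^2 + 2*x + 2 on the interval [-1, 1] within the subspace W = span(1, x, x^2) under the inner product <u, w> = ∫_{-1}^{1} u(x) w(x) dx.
g(x) = 20*x^2/7 + 4*x/5 + 67/35

The best approximation g ∈ W is the orthogonal projection of f onto W. Writing g = a_0 + a_1 x + a_2 x^2, the coefficients solve the normal equations G · a = b where
  G_{ij} = <φ_i, φ_j> and b_i = <f, φ_i>, with φ_0 = 1, φ_1 = x, φ_2 = x^2.
G =
  [2, 0, 2/3]
  [0, 2/3, 0]
  [2/3, 0, 2/5],
b = (86/15, 8/15, 254/105).
Solving gives a_0 = 67/35, a_1 = 4/5, a_2 = 20/7, so
  g(x) = 20*x^2/7 + 4*x/5 + 67/35.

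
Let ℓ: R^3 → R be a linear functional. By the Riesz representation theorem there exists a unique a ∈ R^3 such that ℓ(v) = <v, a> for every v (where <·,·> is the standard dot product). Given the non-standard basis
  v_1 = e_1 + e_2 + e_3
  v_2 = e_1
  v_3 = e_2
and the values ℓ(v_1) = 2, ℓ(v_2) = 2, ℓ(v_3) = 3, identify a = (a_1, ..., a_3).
a = (2, 3, -3)

Write a = (a_1, ..., a_3) in the standard basis. For each basis vector v_i, ℓ(v_i) = <v_i, a> is a linear equation in the a_j's. Collect the n equations into a matrix system V a = ℓ, where row i of V is v_i (expressed in the standard basis). Since V is invertible (lower-triangular with 1s on the diagonal, up to permutation), solve by back-substitution:
  V =
[[1, 1, 1],
 [1, 0, 0],
 [0, 1, 0]]
  V a = (2, 2, 3)
Solving gives a = (2, 3, -3).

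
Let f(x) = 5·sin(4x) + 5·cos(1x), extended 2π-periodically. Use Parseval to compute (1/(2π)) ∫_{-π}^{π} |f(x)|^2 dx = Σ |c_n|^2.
Σ |c_n|^2 = 25

Expand |f|^2 and use orthogonality of {sin(nx), cos(mx)} on [-π, π]:
  ∫_{-π}^{π} sin(nx)^2 dx = π, ∫ cos(mx)^2 dx = π, and cross terms integrate to 0.
So ∫_{-π}^{π} f(x)^2 dx = 5^2 · π + 5^2 · π = (25 + 25)π.
Divide by 2π: (25 + 25)/2 = 25.
By Parseval, this equals Σ |c_n|^2.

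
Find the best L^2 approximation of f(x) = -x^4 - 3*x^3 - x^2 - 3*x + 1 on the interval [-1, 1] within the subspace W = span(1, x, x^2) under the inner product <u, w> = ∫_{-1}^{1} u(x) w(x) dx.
g(x) = -13*x^2/7 - 24*x/5 + 38/35

The best approximation g ∈ W is the orthogonal projection of f onto W. Writing g = a_0 + a_1 x + a_2 x^2, the coefficients solve the normal equations G · a = b where
  G_{ij} = <φ_i, φ_j> and b_i = <f, φ_i>, with φ_0 = 1, φ_1 = x, φ_2 = x^2.
G =
  [2, 0, 2/3]
  [0, 2/3, 0]
  [2/3, 0, 2/5],
b = (14/15, -16/5, -2/105).
Solving gives a_0 = 38/35, a_1 = -24/5, a_2 = -13/7, so
  g(x) = -13*x^2/7 - 24*x/5 + 38/35.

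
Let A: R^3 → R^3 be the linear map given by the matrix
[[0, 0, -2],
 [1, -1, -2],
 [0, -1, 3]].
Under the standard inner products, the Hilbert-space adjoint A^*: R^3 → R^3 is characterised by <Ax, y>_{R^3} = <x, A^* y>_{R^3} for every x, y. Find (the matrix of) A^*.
A^* = A^T =
[[0, 1, 0],
 [0, -1, -1],
 [-2, -2, 3]]

For real matrices with standard dot products, the defining identity <Ax, y> = <x, A^* y> gives (Ax)^T y = x^T (A^*) y, i.e. x^T A^T y = x^T (A^*) y. Since this holds for all x, y, we must have A^* = A^T. Therefore
A^* =
[[0, 1, 0],
 [0, -1, -1],
 [-2, -2, 3]].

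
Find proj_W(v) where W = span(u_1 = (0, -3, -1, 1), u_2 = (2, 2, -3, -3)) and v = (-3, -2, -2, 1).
proj_W(v) = (-23/125, -311/125, -123/250, 261/250)

Set up U = [u_1 | ... | u_2] ∈ R^(4×2). The projector onto W = col(U) is P = U (U^T U)^(-1) U^T.
Compute U^T U =
  [11, -6]
  [-6, 26],
and U^T v = (9, -7).
Solve U^T U · c = U^T v for the coefficients: c = (96/125, -23/250). The projection is proj_W(v) = U c.
Check: (v - proj_W(v)) · u_1 = 0  (should be 0).
Check: (v - proj_W(v)) · u_2 = 0  (should be 0).
Result: proj_W(v) = (-23/125, -311/125, -123/250, 261/250).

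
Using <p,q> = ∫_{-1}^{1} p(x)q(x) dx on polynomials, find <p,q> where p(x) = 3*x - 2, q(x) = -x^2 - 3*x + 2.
<p,q> = -38/3

Expand the product: p(x)·q(x) = -3*x^3 - 7*x^2 + 12*x - 4.
∫_{-1}^{1} of each monomial x^k gives [2/(k+1) if k even, 0 if k odd]. Integrating term-by-term (or equivalently evaluating the antiderivative F(x) = -3*x^4/4 - 7*x^3/3 + 6*x^2 - 4*x at the endpoints):
  F(1) − F(−1) = -13/12 − (139/12) = -38/3.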